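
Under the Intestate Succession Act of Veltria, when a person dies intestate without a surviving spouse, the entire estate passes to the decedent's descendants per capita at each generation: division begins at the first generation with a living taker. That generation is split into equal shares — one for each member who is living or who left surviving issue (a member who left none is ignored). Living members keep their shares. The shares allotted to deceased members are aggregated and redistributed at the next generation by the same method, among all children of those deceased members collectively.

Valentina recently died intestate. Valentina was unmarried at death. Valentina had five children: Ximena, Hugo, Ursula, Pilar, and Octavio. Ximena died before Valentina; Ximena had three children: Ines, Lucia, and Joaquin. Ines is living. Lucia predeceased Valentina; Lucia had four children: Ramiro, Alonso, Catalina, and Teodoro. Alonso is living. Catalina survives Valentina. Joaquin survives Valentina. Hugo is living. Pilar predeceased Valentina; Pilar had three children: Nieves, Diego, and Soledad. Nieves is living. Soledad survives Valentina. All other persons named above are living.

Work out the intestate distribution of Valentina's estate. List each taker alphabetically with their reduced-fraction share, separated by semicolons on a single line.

There is no surviving spouse, so the entire estate passes to Valentina's descendants per capita at each generation.
At generation 1 (Ximena, Hugo, Ursula, Pilar, Octavio) there are 5 shares of (1)/5 = 1/5 each.
Living: Hugo, Ursula, and Octavio — each takes 1/5.
Deceased: Ximena and Pilar. Their combined 2/5 is pooled and carried to generation 2.
At generation 2 (Ines, Lucia, Joaquin, Nieves, Diego, Soledad) there are 6 shares of (2/5)/6 = 1/15 each.
Living: Ines, Joaquin, Nieves, Diego, and Soledad — each takes 1/15.
Deceased: Lucia. That 1/15 share is carried to generation 3.
At generation 3 (Ramiro, Alonso, Catalina, Teodoro) there are 4 shares of (1/15)/4 = 1/60 each.
Living: Ramiro, Alonso, Catalina, and Teodoro — each takes 1/60.

Alonso 1/60; Catalina 1/60; Diego 1/15; Hugo 1/5; Ines 1/15; Joaquin 1/15; Nieves 1/15; Octavio 1/5; Ramiro 1/60; Soledad 1/15; Teodoro 1/60; Ursula 1/5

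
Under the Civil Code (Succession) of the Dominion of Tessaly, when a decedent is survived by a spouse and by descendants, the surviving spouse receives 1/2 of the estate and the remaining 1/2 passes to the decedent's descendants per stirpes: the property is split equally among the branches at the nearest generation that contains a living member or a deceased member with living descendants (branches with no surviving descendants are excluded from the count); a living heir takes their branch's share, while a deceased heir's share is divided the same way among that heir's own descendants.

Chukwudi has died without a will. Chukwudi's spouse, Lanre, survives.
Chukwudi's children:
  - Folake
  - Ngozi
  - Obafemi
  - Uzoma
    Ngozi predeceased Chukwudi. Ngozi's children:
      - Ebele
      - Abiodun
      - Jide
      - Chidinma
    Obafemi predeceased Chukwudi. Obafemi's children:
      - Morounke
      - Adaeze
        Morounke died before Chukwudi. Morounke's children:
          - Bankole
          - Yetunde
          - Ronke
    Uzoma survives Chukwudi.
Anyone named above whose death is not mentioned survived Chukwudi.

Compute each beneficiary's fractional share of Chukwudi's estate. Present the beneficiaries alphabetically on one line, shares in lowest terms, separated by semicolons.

Lanre, as surviving spouse, takes 1/2.
The remaining 1/2 passes to Chukwudi's descendants per stirpes.
The 1/2 is divided into 4 equal shares of 1/8 among Folake, Ngozi, Obafemi, Uzoma.
Folake is living and takes 1/8.
Ngozi predeceased; the 1/8 allotted to Ngozi's branch passes to Ngozi's issue by representation.
The 1/8 is divided into 4 equal shares of 1/32 among Ebele, Abiodun, Jide, Chidinma.
Ebele is living and takes 1/32.
Abiodun is living and takes 1/32.
Jide is living and takes 1/32.
Chidinma is living and takes 1/32.
Obafemi predeceased; the 1/8 allotted to Obafemi's branch passes to Obafemi's issue by representation.
The 1/8 is divided into 2 equal shares of 1/16 among Morounke, Adaeze.
Morounke predeceased; the 1/16 allotted to Morounke's branch passes to Morounke's issue by representation.
The 1/16 is divided into 3 equal shares of 1/48 among Bankole, Yetunde, Ronke.
Bankole is living and takes 1/48.
Yetunde is living and takes 1/48.
Ronke is living and takes 1/48.
Adaeze is living and takes 1/16.
Uzoma is living and takes 1/8.

Abiodun 1/32; Adaeze 1/16; Bankole 1/48; Chidinma 1/32; Ebele 1/32; Folake 1/8; Jide 1/32; Lanre 1/2; Ronke 1/48; Uzoma 1/8; Yetunde 1/48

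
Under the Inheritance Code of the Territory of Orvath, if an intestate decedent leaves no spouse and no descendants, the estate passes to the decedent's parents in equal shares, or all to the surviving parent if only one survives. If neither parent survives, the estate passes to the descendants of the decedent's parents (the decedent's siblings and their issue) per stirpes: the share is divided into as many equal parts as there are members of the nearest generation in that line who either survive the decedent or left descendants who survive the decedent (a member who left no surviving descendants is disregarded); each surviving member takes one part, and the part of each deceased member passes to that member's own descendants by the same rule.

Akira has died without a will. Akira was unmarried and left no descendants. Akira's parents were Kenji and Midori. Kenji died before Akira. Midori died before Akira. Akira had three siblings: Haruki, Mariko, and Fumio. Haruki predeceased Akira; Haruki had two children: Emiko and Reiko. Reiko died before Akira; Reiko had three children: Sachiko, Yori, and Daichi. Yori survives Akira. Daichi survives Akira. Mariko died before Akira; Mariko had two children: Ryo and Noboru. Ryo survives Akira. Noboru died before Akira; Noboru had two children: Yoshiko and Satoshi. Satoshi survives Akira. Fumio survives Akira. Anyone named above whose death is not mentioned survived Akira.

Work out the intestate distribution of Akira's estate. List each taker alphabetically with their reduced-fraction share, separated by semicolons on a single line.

Daichi 1/18; Emiko 1/6; Fumio 1/3; Ryo 1/6; Sachiko 1/18; Satoshi 1/12; Yori 1/18; Yoshiko 1/12

Neither parent survives and there are no descendants, so the estate passes to Akira's siblings and their issue per stirpes.
The estate is divided into 3 equal shares of 1/3 among Haruki, Mariko, Fumio.
Haruki predeceased; the 1/3 allotted to Haruki's branch passes to Haruki's issue by representation.
The 1/3 is divided into 2 equal shares of 1/6 among Emiko, Reiko.
Emiko is living and takes 1/6.
Reiko predeceased; the 1/6 allotted to Reiko's branch passes to Reiko's issue by representation.
The 1/6 is divided into 3 equal shares of 1/18 among Sachiko, Yori, Daichi.
Sachiko is living and takes 1/18.
Yori is living and takes 1/18.
Daichi is living and takes 1/18.
Mariko predeceased; the 1/3 allotted to Mariko's branch passes to Mariko's issue by representation.
The 1/3 is divided into 2 equal shares of 1/6 among Ryo, Noboru.
Ryo is living and takes 1/6.
Noboru predeceased; the 1/6 allotted to Noboru's branch passes to Noboru's issue by representation.
The 1/6 is divided into 2 equal shares of 1/12 among Yoshiko, Satoshi.
Yoshiko is living and takes 1/12.
Satoshi is living and takes 1/12.
Fumio is living and takes 1/3.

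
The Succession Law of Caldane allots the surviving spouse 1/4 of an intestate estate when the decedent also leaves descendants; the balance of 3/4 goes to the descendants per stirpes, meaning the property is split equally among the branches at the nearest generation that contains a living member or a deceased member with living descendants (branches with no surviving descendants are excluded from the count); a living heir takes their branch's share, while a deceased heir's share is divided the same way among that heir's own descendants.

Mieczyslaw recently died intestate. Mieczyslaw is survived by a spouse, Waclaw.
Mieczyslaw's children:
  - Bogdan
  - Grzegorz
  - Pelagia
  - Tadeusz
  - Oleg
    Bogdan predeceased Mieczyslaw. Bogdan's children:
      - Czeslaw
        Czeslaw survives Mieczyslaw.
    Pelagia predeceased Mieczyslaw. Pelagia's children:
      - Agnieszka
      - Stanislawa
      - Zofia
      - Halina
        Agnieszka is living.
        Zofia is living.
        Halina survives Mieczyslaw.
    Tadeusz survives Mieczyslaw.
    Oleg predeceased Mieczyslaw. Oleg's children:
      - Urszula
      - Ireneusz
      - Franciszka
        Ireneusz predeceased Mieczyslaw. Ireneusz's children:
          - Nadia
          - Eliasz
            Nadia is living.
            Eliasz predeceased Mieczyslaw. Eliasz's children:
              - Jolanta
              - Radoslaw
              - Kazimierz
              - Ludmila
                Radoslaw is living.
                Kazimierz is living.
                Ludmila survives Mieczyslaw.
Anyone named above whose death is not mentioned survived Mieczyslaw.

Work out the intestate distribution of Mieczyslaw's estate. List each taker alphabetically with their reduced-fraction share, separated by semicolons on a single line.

Waclaw, as surviving spouse, takes 1/4.
The remaining 3/4 passes to Mieczyslaw's descendants per stirpes.
The 3/4 is divided into 5 equal shares of 3/20 among Bogdan, Grzegorz, Pelagia, Tadeusz, Oleg.
Bogdan predeceased; the 3/20 allotted to Bogdan's branch passes to Bogdan's issue by representation.
Czeslaw is the sole taker at this level and receives the full 3/20.
Grzegorz is living and takes 3/20.
Pelagia predeceased; the 3/20 allotted to Pelagia's branch passes to Pelagia's issue by representation.
The 3/20 is divided into 4 equal shares of 3/80 among Agnieszka, Stanislawa, Zofia, Halina.
Agnieszka is living and takes 3/80.
Stanislawa is living and takes 3/80.
Zofia is living and takes 3/80.
Halina is living and takes 3/80.
Tadeusz is living and takes 3/20.
Oleg predeceased; the 3/20 allotted to Oleg's branch passes to Oleg's issue by representation.
The 3/20 is divided into 3 equal shares of 1/20 among Urszula, Ireneusz, Franciszka.
Urszula is living and takes 1/20.
Ireneusz predeceased; the 1/20 allotted to Ireneusz's branch passes to Ireneusz's issue by representation.
The 1/20 is divided into 2 equal shares of 1/40 among Nadia, Eliasz.
Nadia is living and takes 1/40.
Eliasz predeceased; the 1/40 allotted to Eliasz's branch passes to Eliasz's issue by representation.
The 1/40 is divided into 4 equal shares of 1/160 among Jolanta, Radoslaw, Kazimierz, Ludmila.
Jolanta is living and takes 1/160.
Radoslaw is living and takes 1/160.
Kazimierz is living and takes 1/160.
Ludmila is living and takes 1/160.
Franciszka is living and takes 1/20.

Agnieszka 3/80; Czeslaw 3/20; Franciszka 1/20; Grzegorz 3/20; Halina 3/80; Jolanta 1/160; Kazimierz 1/160; Ludmila 1/160; Nadia 1/40; Radoslaw 1/160; Stanislawa 3/80; Tadeusz 3/20; Urszula 1/20; Waclaw 1/4; Zofia 3/80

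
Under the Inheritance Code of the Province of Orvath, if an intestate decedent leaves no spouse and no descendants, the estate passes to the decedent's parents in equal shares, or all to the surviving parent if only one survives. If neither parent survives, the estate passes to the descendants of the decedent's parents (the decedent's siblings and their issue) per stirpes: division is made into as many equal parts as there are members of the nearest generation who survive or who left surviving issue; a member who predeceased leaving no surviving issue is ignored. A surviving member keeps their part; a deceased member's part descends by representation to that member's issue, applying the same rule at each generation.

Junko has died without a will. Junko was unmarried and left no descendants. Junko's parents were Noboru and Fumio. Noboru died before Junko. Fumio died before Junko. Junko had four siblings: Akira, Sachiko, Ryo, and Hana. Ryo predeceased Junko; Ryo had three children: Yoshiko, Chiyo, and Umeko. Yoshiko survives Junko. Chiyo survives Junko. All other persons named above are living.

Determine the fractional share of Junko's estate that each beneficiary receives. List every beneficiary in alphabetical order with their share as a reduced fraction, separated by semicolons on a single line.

Neither parent survives and there are no descendants, so the estate passes to Junko's siblings and their issue per stirpes.
The estate is divided into 4 equal shares of 1/4 among Akira, Sachiko, Ryo, Hana.
Akira is living and takes 1/4.
Sachiko is living and takes 1/4.
Ryo predeceased; the 1/4 allotted to Ryo's branch passes to Ryo's issue by representation.
The 1/4 is divided into 3 equal shares of 1/12 among Yoshiko, Chiyo, Umeko.
Yoshiko is living and takes 1/12.
Chiyo is living and takes 1/12.
Umeko is living and takes 1/12.
Hana is living and takes 1/4.

Akira 1/4; Chiyo 1/12; Hana 1/4; Sachiko 1/4; Umeko 1/12; Yoshiko 1/12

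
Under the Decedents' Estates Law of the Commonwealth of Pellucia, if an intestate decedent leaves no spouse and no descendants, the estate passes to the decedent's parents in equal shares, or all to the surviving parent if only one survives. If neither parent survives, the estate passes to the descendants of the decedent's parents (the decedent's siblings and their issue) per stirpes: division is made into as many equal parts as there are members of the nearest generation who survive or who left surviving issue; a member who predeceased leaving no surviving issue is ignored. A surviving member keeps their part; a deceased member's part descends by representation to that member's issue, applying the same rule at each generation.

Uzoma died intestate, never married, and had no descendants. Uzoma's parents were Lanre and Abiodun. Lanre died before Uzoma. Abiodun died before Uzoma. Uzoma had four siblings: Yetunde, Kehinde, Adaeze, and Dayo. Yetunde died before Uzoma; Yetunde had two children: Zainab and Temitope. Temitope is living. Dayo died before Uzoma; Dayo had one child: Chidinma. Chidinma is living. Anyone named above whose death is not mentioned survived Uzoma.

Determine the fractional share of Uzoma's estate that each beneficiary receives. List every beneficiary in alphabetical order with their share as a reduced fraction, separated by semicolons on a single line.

Neither parent survives and there are no descendants, so the estate passes to Uzoma's siblings and their issue per stirpes.
The estate is divided into 4 equal shares of 1/4 among Yetunde, Kehinde, Adaeze, Dayo.
Yetunde predeceased; the 1/4 allotted to Yetunde's branch passes to Yetunde's issue by representation.
The 1/4 is divided into 2 equal shares of 1/8 among Zainab, Temitope.
Zainab is living and takes 1/8.
Temitope is living and takes 1/8.
Kehinde is living and takes 1/4.
Adaeze is living and takes 1/4.
Dayo predeceased; the 1/4 allotted to Dayo's branch passes to Dayo's issue by representation.
Chidinma is the sole taker at this level and receives the full 1/4.

Adaeze 1/4; Chidinma 1/4; Kehinde 1/4; Temitope 1/8; Zainab 1/8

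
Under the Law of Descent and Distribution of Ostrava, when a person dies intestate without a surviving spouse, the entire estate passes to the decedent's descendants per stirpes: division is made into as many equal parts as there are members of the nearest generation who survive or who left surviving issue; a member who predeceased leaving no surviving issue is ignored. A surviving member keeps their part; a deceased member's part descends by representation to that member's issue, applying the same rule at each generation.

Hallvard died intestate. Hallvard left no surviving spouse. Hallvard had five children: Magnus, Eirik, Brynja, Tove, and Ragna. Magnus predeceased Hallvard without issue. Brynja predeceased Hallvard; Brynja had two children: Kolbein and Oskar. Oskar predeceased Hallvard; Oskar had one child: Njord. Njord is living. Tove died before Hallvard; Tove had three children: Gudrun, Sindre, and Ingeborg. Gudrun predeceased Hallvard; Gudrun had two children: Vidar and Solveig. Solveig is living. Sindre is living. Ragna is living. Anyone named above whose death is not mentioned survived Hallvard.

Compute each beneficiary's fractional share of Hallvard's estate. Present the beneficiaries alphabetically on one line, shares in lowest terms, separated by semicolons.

There is no surviving spouse, so the entire estate passes to Hallvard's descendants per stirpes.
Magnus left no surviving issue, so that branch lapses and is disregarded.
The estate is divided into 4 equal shares of 1/4 among Eirik, Brynja, Tove, Ragna.
Eirik is living and takes 1/4.
Brynja predeceased; the 1/4 allotted to Brynja's branch passes to Brynja's issue by representation.
The 1/4 is divided into 2 equal shares of 1/8 among Kolbein, Oskar.
Kolbein is living and takes 1/8.
Oskar predeceased; the 1/8 allotted to Oskar's branch passes to Oskar's issue by representation.
Njord is the sole taker at this level and receives the full 1/8.
Tove predeceased; the 1/4 allotted to Tove's branch passes to Tove's issue by representation.
The 1/4 is divided into 3 equal shares of 1/12 among Gudrun, Sindre, Ingeborg.
Gudrun predeceased; the 1/12 allotted to Gudrun's branch passes to Gudrun's issue by representation.
The 1/12 is divided into 2 equal shares of 1/24 among Vidar, Solveig.
Vidar is living and takes 1/24.
Solveig is living and takes 1/24.
Sindre is living and takes 1/12.
Ingeborg is living and takes 1/12.
Ragna is living and takes 1/4.

Eirik 1/4; Ingeborg 1/12; Kolbein 1/8; Njord 1/8; Ragna 1/4; Sindre 1/12; Solveig 1/24; Vidar 1/24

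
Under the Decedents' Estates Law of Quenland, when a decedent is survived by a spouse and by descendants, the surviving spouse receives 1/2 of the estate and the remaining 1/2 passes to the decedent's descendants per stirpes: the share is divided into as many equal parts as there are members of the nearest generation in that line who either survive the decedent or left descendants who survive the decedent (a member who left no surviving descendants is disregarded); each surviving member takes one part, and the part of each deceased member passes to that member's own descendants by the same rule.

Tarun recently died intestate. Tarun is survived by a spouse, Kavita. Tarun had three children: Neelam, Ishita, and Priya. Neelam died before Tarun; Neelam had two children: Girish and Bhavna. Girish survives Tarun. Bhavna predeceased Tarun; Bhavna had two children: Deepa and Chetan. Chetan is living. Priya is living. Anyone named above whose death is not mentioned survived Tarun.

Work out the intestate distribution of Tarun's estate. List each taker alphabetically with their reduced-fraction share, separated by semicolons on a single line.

Kavita, as surviving spouse, takes 1/2.
The remaining 1/2 passes to Tarun's descendants per stirpes.
The 1/2 is divided into 3 equal shares of 1/6 among Neelam, Ishita, Priya.
Neelam predeceased; the 1/6 allotted to Neelam's branch passes to Neelam's issue by representation.
The 1/6 is divided into 2 equal shares of 1/12 among Girish, Bhavna.
Girish is living and takes 1/12.
Bhavna predeceased; the 1/12 allotted to Bhavna's branch passes to Bhavna's issue by representation.
The 1/12 is divided into 2 equal shares of 1/24 among Deepa, Chetan.
Deepa is living and takes 1/24.
Chetan is living and takes 1/24.
Ishita is living and takes 1/6.
Priya is living and takes 1/6.

Chetan 1/24; Deepa 1/24; Girish 1/12; Ishita 1/6; Kavita 1/2; Priya 1/6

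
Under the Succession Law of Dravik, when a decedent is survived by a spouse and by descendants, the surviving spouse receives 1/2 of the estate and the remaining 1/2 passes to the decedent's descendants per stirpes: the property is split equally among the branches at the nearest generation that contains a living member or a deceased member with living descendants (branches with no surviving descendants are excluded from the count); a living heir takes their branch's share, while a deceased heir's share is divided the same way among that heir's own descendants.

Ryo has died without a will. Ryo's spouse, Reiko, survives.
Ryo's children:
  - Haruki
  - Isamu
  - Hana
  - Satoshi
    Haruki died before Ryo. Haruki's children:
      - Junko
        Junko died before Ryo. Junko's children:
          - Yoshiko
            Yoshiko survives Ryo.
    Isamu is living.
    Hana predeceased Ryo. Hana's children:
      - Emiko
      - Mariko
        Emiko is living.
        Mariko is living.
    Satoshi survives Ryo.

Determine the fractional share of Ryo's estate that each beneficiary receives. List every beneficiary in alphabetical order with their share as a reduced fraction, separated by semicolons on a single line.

Emiko 1/16; Isamu 1/8; Mariko 1/16; Reiko 1/2; Satoshi 1/8; Yoshiko 1/8

Reiko, as surviving spouse, takes 1/2.
The remaining 1/2 passes to Ryo's descendants per stirpes.
The 1/2 is divided into 4 equal shares of 1/8 among Haruki, Isamu, Hana, Satoshi.
Haruki predeceased; the 1/8 allotted to Haruki's branch passes to Haruki's issue by representation.
Junko's line is the sole branch at this level, so the full 1/8 passes to Junko's issue by representation.
Yoshiko is the sole taker at this level and receives the full 1/8.
Isamu is living and takes 1/8.
Hana predeceased; the 1/8 allotted to Hana's branch passes to Hana's issue by representation.
The 1/8 is divided into 2 equal shares of 1/16 among Emiko, Mariko.
Emiko is living and takes 1/16.
Mariko is living and takes 1/16.
Satoshi is living and takes 1/8.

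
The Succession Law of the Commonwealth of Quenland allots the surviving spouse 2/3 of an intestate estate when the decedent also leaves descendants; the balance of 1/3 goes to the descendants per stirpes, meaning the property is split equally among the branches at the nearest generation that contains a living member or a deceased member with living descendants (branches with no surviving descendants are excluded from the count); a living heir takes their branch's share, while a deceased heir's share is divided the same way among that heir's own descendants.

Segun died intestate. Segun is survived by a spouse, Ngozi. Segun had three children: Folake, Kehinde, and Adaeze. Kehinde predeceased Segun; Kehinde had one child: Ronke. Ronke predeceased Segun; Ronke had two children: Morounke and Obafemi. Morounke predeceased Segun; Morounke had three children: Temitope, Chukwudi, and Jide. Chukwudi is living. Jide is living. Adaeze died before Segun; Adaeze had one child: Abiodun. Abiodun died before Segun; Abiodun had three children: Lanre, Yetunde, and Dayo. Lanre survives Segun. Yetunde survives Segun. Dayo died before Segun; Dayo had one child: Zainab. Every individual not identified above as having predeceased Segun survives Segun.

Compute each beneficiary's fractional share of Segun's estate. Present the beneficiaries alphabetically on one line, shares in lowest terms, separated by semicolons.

Ngozi, as surviving spouse, takes 2/3.
The remaining 1/3 passes to Segun's descendants per stirpes.
The 1/3 is divided into 3 equal shares of 1/9 among Folake, Kehinde, Adaeze.
Folake is living and takes 1/9.
Kehinde predeceased; the 1/9 allotted to Kehinde's branch passes to Kehinde's issue by representation.
Ronke's line is the sole branch at this level, so the full 1/9 passes to Ronke's issue by representation.
The 1/9 is divided into 2 equal shares of 1/18 among Morounke, Obafemi.
Morounke predeceased; the 1/18 allotted to Morounke's branch passes to Morounke's issue by representation.
The 1/18 is divided into 3 equal shares of 1/54 among Temitope, Chukwudi, Jide.
Temitope is living and takes 1/54.
Chukwudi is living and takes 1/54.
Jide is living and takes 1/54.
Obafemi is living and takes 1/18.
Adaeze predeceased; the 1/9 allotted to Adaeze's branch passes to Adaeze's issue by representation.
Abiodun's line is the sole branch at this level, so the full 1/9 passes to Abiodun's issue by representation.
The 1/9 is divided into 3 equal shares of 1/27 among Lanre, Yetunde, Dayo.
Lanre is living and takes 1/27.
Yetunde is living and takes 1/27.
Dayo predeceased; the 1/27 allotted to Dayo's branch passes to Dayo's issue by representation.
Zainab is the sole taker at this level and receives the full 1/27.

Chukwudi 1/54; Folake 1/9; Jide 1/54; Lanre 1/27; Ngozi 2/3; Obafemi 1/18; Temitope 1/54; Yetunde 1/27; Zainab 1/27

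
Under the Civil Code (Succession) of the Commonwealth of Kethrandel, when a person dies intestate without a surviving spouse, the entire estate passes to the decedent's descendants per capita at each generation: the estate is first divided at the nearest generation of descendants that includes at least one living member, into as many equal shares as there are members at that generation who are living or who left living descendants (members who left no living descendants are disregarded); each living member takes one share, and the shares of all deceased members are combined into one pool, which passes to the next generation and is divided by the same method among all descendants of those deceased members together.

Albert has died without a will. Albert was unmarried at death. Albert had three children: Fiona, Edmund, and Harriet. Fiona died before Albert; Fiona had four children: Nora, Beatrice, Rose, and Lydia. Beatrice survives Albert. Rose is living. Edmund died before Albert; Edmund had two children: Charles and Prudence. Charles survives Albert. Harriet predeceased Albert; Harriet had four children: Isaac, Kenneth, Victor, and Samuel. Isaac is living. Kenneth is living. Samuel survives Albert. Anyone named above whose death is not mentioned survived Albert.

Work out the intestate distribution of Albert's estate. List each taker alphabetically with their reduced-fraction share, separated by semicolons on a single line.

Beatrice 1/10; Charles 1/10; Isaac 1/10; Kenneth 1/10; Lydia 1/10; Nora 1/10; Prudence 1/10; Rose 1/10; Samuel 1/10; Victor 1/10

There is no surviving spouse, so the entire estate passes to Albert's descendants per capita at each generation.
No one at generation 1 (Fiona, Edmund, Harriet) is living; moving to the next generation.
At generation 2 (Nora, Beatrice, Rose, Lydia, Charles, Prudence, Isaac, Kenneth, Victor, Samuel) there are 10 shares of (1)/10 = 1/10 each.
Living: Nora, Beatrice, Rose, Lydia, Charles, Prudence, Isaac, Kenneth, Victor, and Samuel — each takes 1/10.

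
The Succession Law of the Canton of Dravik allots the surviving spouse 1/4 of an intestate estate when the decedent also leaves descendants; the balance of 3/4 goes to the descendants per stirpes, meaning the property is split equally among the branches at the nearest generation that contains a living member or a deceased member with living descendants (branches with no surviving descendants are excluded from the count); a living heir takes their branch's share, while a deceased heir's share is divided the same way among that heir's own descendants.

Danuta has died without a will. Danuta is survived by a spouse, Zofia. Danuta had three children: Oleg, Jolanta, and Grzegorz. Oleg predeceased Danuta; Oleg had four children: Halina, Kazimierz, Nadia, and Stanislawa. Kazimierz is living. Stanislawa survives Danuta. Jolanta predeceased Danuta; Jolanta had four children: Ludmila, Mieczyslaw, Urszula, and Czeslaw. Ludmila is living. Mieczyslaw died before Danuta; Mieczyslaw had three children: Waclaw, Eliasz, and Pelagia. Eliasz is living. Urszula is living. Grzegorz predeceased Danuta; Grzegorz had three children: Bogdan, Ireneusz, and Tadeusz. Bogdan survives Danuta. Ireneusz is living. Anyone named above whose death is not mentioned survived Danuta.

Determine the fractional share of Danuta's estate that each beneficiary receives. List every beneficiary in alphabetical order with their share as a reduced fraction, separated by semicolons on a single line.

Bogdan 1/12; Czeslaw 1/16; Eliasz 1/48; Halina 1/16; Ireneusz 1/12; Kazimierz 1/16; Ludmila 1/16; Nadia 1/16; Pelagia 1/48; Stanislawa 1/16; Tadeusz 1/12; Urszula 1/16; Waclaw 1/48; Zofia 1/4

Zofia, as surviving spouse, takes 1/4.
The remaining 3/4 passes to Danuta's descendants per stirpes.
The 3/4 is divided into 3 equal shares of 1/4 among Oleg, Jolanta, Grzegorz.
Oleg predeceased; the 1/4 allotted to Oleg's branch passes to Oleg's issue by representation.
The 1/4 is divided into 4 equal shares of 1/16 among Halina, Kazimierz, Nadia, Stanislawa.
Halina is living and takes 1/16.
Kazimierz is living and takes 1/16.
Nadia is living and takes 1/16.
Stanislawa is living and takes 1/16.
Jolanta predeceased; the 1/4 allotted to Jolanta's branch passes to Jolanta's issue by representation.
The 1/4 is divided into 4 equal shares of 1/16 among Ludmila, Mieczyslaw, Urszula, Czeslaw.
Ludmila is living and takes 1/16.
Mieczyslaw predeceased; the 1/16 allotted to Mieczyslaw's branch passes to Mieczyslaw's issue by representation.
The 1/16 is divided into 3 equal shares of 1/48 among Waclaw, Eliasz, Pelagia.
Waclaw is living and takes 1/48.
Eliasz is living and takes 1/48.
Pelagia is living and takes 1/48.
Urszula is living and takes 1/16.
Czeslaw is living and takes 1/16.
Grzegorz predeceased; the 1/4 allotted to Grzegorz's branch passes to Grzegorz's issue by representation.
The 1/4 is divided into 3 equal shares of 1/12 among Bogdan, Ireneusz, Tadeusz.
Bogdan is living and takes 1/12.
Ireneusz is living and takes 1/12.
Tadeusz is living and takes 1/12.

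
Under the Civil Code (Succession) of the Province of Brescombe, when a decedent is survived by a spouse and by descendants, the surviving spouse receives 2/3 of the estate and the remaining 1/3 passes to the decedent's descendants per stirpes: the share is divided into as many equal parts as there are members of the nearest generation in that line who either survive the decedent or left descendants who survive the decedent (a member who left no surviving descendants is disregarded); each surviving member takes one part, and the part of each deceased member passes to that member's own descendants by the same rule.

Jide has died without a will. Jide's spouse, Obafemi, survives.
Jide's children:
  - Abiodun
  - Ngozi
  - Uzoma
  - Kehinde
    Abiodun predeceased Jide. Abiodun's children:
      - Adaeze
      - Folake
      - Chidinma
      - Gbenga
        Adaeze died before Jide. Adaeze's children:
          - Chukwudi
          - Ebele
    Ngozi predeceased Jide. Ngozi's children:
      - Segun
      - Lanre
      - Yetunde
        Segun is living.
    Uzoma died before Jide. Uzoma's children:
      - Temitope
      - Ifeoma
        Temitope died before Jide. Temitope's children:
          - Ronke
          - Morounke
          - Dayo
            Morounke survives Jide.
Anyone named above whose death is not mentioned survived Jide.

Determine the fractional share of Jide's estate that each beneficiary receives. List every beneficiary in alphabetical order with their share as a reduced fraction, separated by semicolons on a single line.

Obafemi, as surviving spouse, takes 2/3.
The remaining 1/3 passes to Jide's descendants per stirpes.
The 1/3 is divided into 4 equal shares of 1/12 among Abiodun, Ngozi, Uzoma, Kehinde.
Abiodun predeceased; the 1/12 allotted to Abiodun's branch passes to Abiodun's issue by representation.
The 1/12 is divided into 4 equal shares of 1/48 among Adaeze, Folake, Chidinma, Gbenga.
Adaeze predeceased; the 1/48 allotted to Adaeze's branch passes to Adaeze's issue by representation.
The 1/48 is divided into 2 equal shares of 1/96 among Chukwudi, Ebele.
Chukwudi is living and takes 1/96.
Ebele is living and takes 1/96.
Folake is living and takes 1/48.
Chidinma is living and takes 1/48.
Gbenga is living and takes 1/48.
Ngozi predeceased; the 1/12 allotted to Ngozi's branch passes to Ngozi's issue by representation.
The 1/12 is divided into 3 equal shares of 1/36 among Segun, Lanre, Yetunde.
Segun is living and takes 1/36.
Lanre is living and takes 1/36.
Yetunde is living and takes 1/36.
Uzoma predeceased; the 1/12 allotted to Uzoma's branch passes to Uzoma's issue by representation.
The 1/12 is divided into 2 equal shares of 1/24 among Temitope, Ifeoma.
Temitope predeceased; the 1/24 allotted to Temitope's branch passes to Temitope's issue by representation.
The 1/24 is divided into 3 equal shares of 1/72 among Ronke, Morounke, Dayo.
Ronke is living and takes 1/72.
Morounke is living and takes 1/72.
Dayo is living and takes 1/72.
Ifeoma is living and takes 1/24.
Kehinde is living and takes 1/12.

Chidinma 1/48; Chukwudi 1/96; Dayo 1/72; Ebele 1/96; Folake 1/48; Gbenga 1/48; Ifeoma 1/24; Kehinde 1/12; Lanre 1/36; Morounke 1/72; Obafemi 2/3; Ronke 1/72; Segun 1/36; Yetunde 1/36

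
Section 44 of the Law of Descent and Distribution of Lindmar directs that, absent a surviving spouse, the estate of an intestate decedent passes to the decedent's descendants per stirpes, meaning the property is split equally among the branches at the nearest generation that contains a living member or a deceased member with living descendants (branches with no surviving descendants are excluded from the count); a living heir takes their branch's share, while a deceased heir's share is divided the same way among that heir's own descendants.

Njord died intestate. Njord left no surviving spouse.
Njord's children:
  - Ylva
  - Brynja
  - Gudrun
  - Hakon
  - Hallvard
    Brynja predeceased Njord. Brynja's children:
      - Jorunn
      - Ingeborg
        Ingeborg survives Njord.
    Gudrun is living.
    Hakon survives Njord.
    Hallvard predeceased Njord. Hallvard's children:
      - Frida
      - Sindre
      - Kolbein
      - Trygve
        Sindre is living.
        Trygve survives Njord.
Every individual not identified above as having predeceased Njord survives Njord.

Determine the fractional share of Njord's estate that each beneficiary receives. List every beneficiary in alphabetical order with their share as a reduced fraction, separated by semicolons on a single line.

Frida 1/20; Gudrun 1/5; Hakon 1/5; Ingeborg 1/10; Jorunn 1/10; Kolbein 1/20; Sindre 1/20; Trygve 1/20; Ylva 1/5

There is no surviving spouse, so the entire estate passes to Njord's descendants per stirpes.
The estate is divided into 5 equal shares of 1/5 among Ylva, Brynja, Gudrun, Hakon, Hallvard.
Ylva is living and takes 1/5.
Brynja predeceased; the 1/5 allotted to Brynja's branch passes to Brynja's issue by representation.
The 1/5 is divided into 2 equal shares of 1/10 among Jorunn, Ingeborg.
Jorunn is living and takes 1/10.
Ingeborg is living and takes 1/10.
Gudrun is living and takes 1/5.
Hakon is living and takes 1/5.
Hallvard predeceased; the 1/5 allotted to Hallvard's branch passes to Hallvard's issue by representation.
The 1/5 is divided into 4 equal shares of 1/20 among Frida, Sindre, Kolbein, Trygve.
Frida is living and takes 1/20.
Sindre is living and takes 1/20.
Kolbein is living and takes 1/20.
Trygve is living and takes 1/20.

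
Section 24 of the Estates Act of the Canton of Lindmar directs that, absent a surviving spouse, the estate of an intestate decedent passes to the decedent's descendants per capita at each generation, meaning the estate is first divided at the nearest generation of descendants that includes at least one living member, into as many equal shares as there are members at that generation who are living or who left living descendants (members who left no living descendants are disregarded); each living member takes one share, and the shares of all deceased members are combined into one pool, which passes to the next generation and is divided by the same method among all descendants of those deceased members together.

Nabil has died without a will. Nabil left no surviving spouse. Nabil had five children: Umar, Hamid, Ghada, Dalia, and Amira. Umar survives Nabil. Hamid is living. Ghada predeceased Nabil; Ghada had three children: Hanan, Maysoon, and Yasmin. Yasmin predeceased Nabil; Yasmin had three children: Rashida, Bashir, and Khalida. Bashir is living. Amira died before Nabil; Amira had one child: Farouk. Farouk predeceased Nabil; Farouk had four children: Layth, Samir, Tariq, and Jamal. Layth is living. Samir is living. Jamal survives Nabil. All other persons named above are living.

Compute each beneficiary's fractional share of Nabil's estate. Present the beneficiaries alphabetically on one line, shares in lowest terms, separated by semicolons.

There is no surviving spouse, so the entire estate passes to Nabil's descendants per capita at each generation.
At generation 1 (Umar, Hamid, Ghada, Dalia, Amira) there are 5 shares of (1)/5 = 1/5 each.
Living: Umar, Hamid, and Dalia — each takes 1/5.
Deceased: Ghada and Amira. Their combined 2/5 is pooled and carried to generation 2.
At generation 2 (Hanan, Maysoon, Yasmin, Farouk) there are 4 shares of (2/5)/4 = 1/10 each.
Living: Hanan and Maysoon — each takes 1/10.
Deceased: Yasmin and Farouk. Their combined 1/5 is pooled and carried to generation 3.
At generation 3 (Rashida, Bashir, Khalida, Layth, Samir, Tariq, Jamal) there are 7 shares of (1/5)/7 = 1/35 each.
Living: Rashida, Bashir, Khalida, Layth, Samir, Tariq, and Jamal — each takes 1/35.

Bashir 1/35; Dalia 1/5; Hamid 1/5; Hanan 1/10; Jamal 1/35; Khalida 1/35; Layth 1/35; Maysoon 1/10; Rashida 1/35; Samir 1/35; Tariq 1/35; Umar 1/5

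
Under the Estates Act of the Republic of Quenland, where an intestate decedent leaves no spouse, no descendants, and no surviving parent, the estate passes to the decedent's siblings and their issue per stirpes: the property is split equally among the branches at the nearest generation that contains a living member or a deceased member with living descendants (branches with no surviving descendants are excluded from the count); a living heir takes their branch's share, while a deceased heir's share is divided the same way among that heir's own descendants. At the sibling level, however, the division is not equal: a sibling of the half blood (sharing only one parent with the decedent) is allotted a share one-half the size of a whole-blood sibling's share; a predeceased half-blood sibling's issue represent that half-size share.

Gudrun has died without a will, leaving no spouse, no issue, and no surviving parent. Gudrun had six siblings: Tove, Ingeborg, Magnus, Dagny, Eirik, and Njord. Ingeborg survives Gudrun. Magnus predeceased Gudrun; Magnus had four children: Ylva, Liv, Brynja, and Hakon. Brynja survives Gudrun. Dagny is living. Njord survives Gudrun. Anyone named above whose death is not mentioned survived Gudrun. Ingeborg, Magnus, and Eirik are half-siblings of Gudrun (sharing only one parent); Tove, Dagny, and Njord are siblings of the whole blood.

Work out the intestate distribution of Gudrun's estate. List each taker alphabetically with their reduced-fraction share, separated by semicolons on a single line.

No spouse, descendants, or parent survives, so the estate passes to Gudrun's siblings per stirpes.
Half-blood siblings count for one-half the weight of whole-blood siblings at the initial division.
Dividing 1 in proportion to weights (total weight 9/2): Tove (weight 1) → 2/9; Ingeborg (weight 1/2) → 1/9; Magnus (weight 1/2) → 1/9; Dagny (weight 1) → 2/9; Eirik (weight 1/2) → 1/9; Njord (weight 1) → 2/9.
Tove is living and takes 2/9.
Ingeborg is living and takes 1/9.
Magnus predeceased; the 1/9 allotted to Magnus's branch passes to Magnus's issue by representation.
The 1/9 is divided into 4 equal shares of 1/36 among Ylva, Liv, Brynja, Hakon.
Ylva is living and takes 1/36.
Liv is living and takes 1/36.
Brynja is living and takes 1/36.
Hakon is living and takes 1/36.
Dagny is living and takes 2/9.
Eirik is living and takes 1/9.
Njord is living and takes 2/9.

Brynja 1/36; Dagny 2/9; Eirik 1/9; Hakon 1/36; Ingeborg 1/9; Liv 1/36; Njord 2/9; Tove 2/9; Ylva 1/36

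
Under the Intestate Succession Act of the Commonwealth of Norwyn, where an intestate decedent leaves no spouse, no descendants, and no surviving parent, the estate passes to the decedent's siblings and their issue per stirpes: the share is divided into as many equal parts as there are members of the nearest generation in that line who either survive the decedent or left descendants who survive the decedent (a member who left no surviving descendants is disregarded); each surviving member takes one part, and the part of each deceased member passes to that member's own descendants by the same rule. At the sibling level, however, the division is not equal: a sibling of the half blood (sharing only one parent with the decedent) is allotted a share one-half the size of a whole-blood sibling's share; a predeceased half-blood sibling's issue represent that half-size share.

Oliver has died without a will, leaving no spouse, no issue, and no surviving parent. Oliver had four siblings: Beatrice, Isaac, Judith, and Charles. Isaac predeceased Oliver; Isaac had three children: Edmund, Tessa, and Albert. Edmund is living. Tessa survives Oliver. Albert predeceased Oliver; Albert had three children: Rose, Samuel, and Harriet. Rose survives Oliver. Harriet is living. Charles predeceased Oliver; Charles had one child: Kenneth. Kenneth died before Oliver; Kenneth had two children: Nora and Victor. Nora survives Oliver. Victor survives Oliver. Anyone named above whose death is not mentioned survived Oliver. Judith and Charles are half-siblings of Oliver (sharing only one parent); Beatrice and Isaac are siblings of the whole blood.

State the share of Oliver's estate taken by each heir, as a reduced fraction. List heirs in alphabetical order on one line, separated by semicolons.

No spouse, descendants, or parent survives, so the estate passes to Oliver's siblings per stirpes.
Half-blood siblings count for one-half the weight of whole-blood siblings at the initial division.
Dividing 1 in proportion to weights (total weight 3): Beatrice (weight 1) → 1/3; Isaac (weight 1) → 1/3; Judith (weight 1/2) → 1/6; Charles (weight 1/2) → 1/6.
Beatrice is living and takes 1/3.
Isaac predeceased; the 1/3 allotted to Isaac's branch passes to Isaac's issue by representation.
The 1/3 is divided into 3 equal shares of 1/9 among Edmund, Tessa, Albert.
Edmund is living and takes 1/9.
Tessa is living and takes 1/9.
Albert predeceased; the 1/9 allotted to Albert's branch passes to Albert's issue by representation.
The 1/9 is divided into 3 equal shares of 1/27 among Rose, Samuel, Harriet.
Rose is living and takes 1/27.
Samuel is living and takes 1/27.
Harriet is living and takes 1/27.
Judith is living and takes 1/6.
Charles predeceased; the 1/6 allotted to Charles's branch passes to Charles's issue by representation.
Kenneth's line is the sole branch at this level, so the full 1/6 passes to Kenneth's issue by representation.
The 1/6 is divided into 2 equal shares of 1/12 among Nora, Victor.
Nora is living and takes 1/12.
Victor is living and takes 1/12.

Beatrice 1/3; Edmund 1/9; Harriet 1/27; Judith 1/6; Nora 1/12; Rose 1/27; Samuel 1/27; Tessa 1/9; Victor 1/12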